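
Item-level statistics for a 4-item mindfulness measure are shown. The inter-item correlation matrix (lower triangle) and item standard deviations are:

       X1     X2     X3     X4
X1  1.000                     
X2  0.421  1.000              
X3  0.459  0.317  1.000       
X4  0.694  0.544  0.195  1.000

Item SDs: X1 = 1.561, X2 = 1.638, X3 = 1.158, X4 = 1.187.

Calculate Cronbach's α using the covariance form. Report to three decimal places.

α = 0.754

Σσ²ᵢ = 1.561² + 1.638² + 1.158² + 1.187² = 7.8697
Covariances σ_ij = r_ij · s_i · s_j:
  σ(X1,X2) = 0.421 × 1.561 × 1.638 = 1.0765
  σ(X1,X3) = 0.459 × 1.561 × 1.158 = 0.8297
  σ(X1,X4) = 0.694 × 1.561 × 1.187 = 1.2859
  σ(X2,X3) = 0.317 × 1.638 × 1.158 = 0.6013
  σ(X2,X4) = 0.544 × 1.638 × 1.187 = 1.0577
  σ(X3,X4) = 0.195 × 1.158 × 1.187 = 0.2680
σ²_T = Σσ²ᵢ + 2·Σσ_ij = 7.8697 + 2 × 5.1191 = 18.1079
α = (4/3)·(1 − 7.8697/18.1079) = 0.754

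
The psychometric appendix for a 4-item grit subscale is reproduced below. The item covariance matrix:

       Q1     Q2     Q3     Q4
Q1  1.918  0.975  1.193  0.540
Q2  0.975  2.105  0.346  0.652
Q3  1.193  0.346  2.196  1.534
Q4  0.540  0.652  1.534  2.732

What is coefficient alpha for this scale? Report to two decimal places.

coefficient alpha = 0.72

sum of item variances = 1.918 + 2.105 + 2.196 + 2.732 = 8.951
Sum of the distinct covariances = 5.240
σ²_total = 8.951 + 2 × 5.240 = 19.431
α = (k/(k−1))·(1 − sum of item variances/σ²_total) = (4/3)·(1 − 8.951/19.431) = 0.72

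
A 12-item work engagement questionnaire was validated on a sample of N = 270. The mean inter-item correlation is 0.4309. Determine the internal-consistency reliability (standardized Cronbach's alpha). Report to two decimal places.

Standardized α = k·r̄ / (1 + (k−1)·r̄) = 12 × 0.4309 / (1 + 11 × 0.4309)
  = 5.1708 / 5.7399 = 0.90

α = 0.90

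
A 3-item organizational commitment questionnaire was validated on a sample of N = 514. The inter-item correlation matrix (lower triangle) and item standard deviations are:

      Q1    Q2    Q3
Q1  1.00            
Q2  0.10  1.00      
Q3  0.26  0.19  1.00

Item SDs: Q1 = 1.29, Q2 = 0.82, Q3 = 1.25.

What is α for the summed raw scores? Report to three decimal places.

Σσ²ᵢ = 1.29² + 0.82² + 1.25² = 3.8990
Covariances σ_ij = r_ij · s_i · s_j:
  σ(Q1,Q2) = 0.10 × 1.29 × 0.82 = 0.1058
  σ(Q1,Q3) = 0.26 × 1.29 × 1.25 = 0.4193
  σ(Q2,Q3) = 0.19 × 0.82 × 1.25 = 0.1947
σ²_T = Σσ²ᵢ + 2·Σσ_ij = 3.8990 + 2 × 0.7198 = 5.3386
α = (3/2)·(1 − 3.8990/5.3386) = 0.404

α = 0.404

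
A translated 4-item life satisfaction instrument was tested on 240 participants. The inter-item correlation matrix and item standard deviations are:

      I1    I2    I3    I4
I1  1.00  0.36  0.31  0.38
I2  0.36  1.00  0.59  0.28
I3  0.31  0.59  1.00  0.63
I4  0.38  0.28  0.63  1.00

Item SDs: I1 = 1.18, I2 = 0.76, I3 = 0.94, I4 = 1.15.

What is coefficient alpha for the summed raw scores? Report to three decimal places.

α = 0.730

Σσ²ᵢ = 1.18² + 0.76² + 0.94² + 1.15² = 4.1761
Covariances σ_ij = r_ij · s_i · s_j:
  σ(I1,I2) = 0.36 × 1.18 × 0.76 = 0.3228
  σ(I1,I3) = 0.31 × 1.18 × 0.94 = 0.3439
  σ(I1,I4) = 0.38 × 1.18 × 1.15 = 0.5157
  σ(I2,I3) = 0.59 × 0.76 × 0.94 = 0.4215
  σ(I2,I4) = 0.28 × 0.76 × 1.15 = 0.2447
  σ(I3,I4) = 0.63 × 0.94 × 1.15 = 0.6810
σ²_T = Σσ²ᵢ + 2·Σσ_ij = 4.1761 + 2 × 2.5296 = 9.2353
α = (4/3)·(1 − 4.1761/9.2353) = 0.730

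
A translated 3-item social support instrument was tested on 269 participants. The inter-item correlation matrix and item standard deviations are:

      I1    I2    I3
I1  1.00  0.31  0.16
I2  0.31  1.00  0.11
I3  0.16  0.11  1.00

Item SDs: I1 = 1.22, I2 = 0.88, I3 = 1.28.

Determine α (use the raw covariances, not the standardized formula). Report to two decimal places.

α = 0.40

Σσ²ᵢ = 1.22² + 0.88² + 1.28² = 3.9012
Covariances σ_ij = r_ij · s_i · s_j:
  σ(I1,I2) = 0.31 × 1.22 × 0.88 = 0.3328
  σ(I1,I3) = 0.16 × 1.22 × 1.28 = 0.2499
  σ(I2,I3) = 0.11 × 0.88 × 1.28 = 0.1239
σ²_T = Σσ²ᵢ + 2·Σσ_ij = 3.9012 + 2 × 0.7066 = 5.3144
α = (3/2)·(1 − 3.9012/5.3144) = 0.40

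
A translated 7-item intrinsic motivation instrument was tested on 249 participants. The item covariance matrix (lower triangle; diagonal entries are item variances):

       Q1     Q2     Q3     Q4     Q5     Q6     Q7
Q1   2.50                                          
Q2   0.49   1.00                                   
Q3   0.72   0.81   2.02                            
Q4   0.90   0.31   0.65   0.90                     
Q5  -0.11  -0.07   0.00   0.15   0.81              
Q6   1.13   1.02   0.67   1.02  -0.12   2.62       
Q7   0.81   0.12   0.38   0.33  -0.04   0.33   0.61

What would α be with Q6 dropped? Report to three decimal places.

α = 0.698

Remaining items: Q1, Q2, Q3, Q4, Q5, Q7 (k = 6).
sum of item variances = 2.50 + 1.00 + 2.02 + 0.90 + 0.81 + 0.61 = 7.84
σ²_T = 7.84 + 2 × 5.45 = 18.74
α (item deleted) = (6/5)·(1 − 7.84/18.74) = 0.698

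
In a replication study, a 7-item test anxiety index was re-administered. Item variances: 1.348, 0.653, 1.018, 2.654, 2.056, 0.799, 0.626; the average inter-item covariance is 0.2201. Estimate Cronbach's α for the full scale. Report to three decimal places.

Cronbach's α = 0.586

sum of item variances = 1.348 + 0.653 + 1.018 + 2.654 + 2.056 + 0.799 + 0.626 = 9.154
Sum of the 21 distinct covariances = 21 × 0.2201 = 4.6221
σ²_T = sum of item variances + 2·Σcov = 9.154 + 2 × 4.6221 = 18.3982
α = (7/6)·(1 − 9.154/18.3982) = 0.586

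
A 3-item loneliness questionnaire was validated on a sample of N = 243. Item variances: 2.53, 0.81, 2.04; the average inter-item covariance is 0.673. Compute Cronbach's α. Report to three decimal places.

Cronbach's α = 0.643

sum of item variances = 2.53 + 0.81 + 2.04 = 5.38
Sum of the 3 distinct covariances = 3 × 0.673 = 2.019
total variance = sum of item variances + 2·Σcov = 5.38 + 2 × 2.019 = 9.418
α = (3/2)·(1 − 5.38/9.418) = 0.643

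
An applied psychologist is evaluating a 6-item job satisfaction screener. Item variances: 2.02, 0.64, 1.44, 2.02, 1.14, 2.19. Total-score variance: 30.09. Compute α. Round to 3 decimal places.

sum of item variances = 2.02 + 0.64 + 1.44 + 2.02 + 1.14 + 2.19 = 9.45
α = (k/(k−1))·(1 − sum of item variances/Var(T)) = (6/5)·(1 − 9.45/30.09) = 0.823

α = 0.823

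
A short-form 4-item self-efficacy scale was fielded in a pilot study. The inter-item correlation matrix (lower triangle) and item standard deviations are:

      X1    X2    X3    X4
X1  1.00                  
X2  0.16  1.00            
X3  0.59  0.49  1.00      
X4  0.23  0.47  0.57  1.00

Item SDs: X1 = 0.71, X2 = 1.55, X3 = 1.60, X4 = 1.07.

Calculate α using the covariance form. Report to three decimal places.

α = 0.729

Σσ²ᵢ = 0.71² + 1.55² + 1.60² + 1.07² = 6.6115
Covariances σ_ij = r_ij · s_i · s_j:
  σ(X1,X2) = 0.16 × 0.71 × 1.55 = 0.1761
  σ(X1,X3) = 0.59 × 0.71 × 1.60 = 0.6702
  σ(X1,X4) = 0.23 × 0.71 × 1.07 = 0.1747
  σ(X2,X3) = 0.49 × 1.55 × 1.60 = 1.2152
  σ(X2,X4) = 0.47 × 1.55 × 1.07 = 0.7795
  σ(X3,X4) = 0.57 × 1.60 × 1.07 = 0.9758
σ²_T = Σσ²ᵢ + 2·Σσ_ij = 6.6115 + 2 × 3.9915 = 14.5945
α = (4/3)·(1 − 6.6115/14.5945) = 0.729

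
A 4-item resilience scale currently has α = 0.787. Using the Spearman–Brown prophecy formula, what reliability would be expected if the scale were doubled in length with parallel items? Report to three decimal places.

predicted reliability = 0.881

Length factor m = 2
α' = m·α / (1 + (m−1)·α)
   = 2 × 0.787 / (1 + (2 − 1) × 0.787)
   = 1.5740 / 1.7870 = 0.881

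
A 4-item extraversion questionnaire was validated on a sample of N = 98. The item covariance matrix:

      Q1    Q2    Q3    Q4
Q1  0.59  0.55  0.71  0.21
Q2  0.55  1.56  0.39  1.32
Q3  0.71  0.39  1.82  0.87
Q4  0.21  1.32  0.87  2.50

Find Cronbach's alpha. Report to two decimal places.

Σσᵢ² = 0.59 + 1.56 + 1.82 + 2.50 = 6.47
Sum of off-diagonal covariances = 4.05
Var(T) = 6.47 + 2 × 4.05 = 14.57
α = (k/(k−1))·(1 − Σσᵢ²/Var(T)) = (4/3)·(1 − 6.47/14.57) = 0.74

α = 0.74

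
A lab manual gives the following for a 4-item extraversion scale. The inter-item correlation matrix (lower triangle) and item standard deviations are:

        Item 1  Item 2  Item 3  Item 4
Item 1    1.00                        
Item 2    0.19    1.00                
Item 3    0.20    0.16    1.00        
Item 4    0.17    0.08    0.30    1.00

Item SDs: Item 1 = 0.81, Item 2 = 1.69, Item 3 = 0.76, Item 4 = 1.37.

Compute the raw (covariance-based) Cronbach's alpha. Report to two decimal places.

Cronbach's alpha = 0.40

Σσ²ᵢ = 0.81² + 1.69² + 0.76² + 1.37² = 5.9667
Covariances σ_ij = r_ij · s_i · s_j:
  σ(Item 1,Item 2) = 0.19 × 0.81 × 1.69 = 0.2601
  σ(Item 1,Item 3) = 0.20 × 0.81 × 0.76 = 0.1231
  σ(Item 1,Item 4) = 0.17 × 0.81 × 1.37 = 0.1886
  σ(Item 2,Item 3) = 0.16 × 1.69 × 0.76 = 0.2055
  σ(Item 2,Item 4) = 0.08 × 1.69 × 1.37 = 0.1852
  σ(Item 3,Item 4) = 0.30 × 0.76 × 1.37 = 0.3124
σ²_T = Σσ²ᵢ + 2·Σσ_ij = 5.9667 + 2 × 1.2749 = 8.5165
α = (4/3)·(1 − 5.9667/8.5165) = 0.40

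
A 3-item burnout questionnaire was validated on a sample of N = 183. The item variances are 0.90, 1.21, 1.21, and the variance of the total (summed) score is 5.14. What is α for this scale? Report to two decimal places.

α = 0.53

Σσ²ᵢ = 0.90 + 1.21 + 1.21 = 3.32
α = (k/(k−1))·(1 − Σσ²ᵢ/σ²_total) = (3/2)·(1 − 3.32/5.14) = 0.53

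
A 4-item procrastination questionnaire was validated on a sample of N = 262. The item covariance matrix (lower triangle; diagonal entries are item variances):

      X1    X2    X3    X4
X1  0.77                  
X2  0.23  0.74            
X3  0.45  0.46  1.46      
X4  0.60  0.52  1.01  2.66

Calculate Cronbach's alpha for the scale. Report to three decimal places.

α = 0.717

Σσᵢ² = 0.77 + 0.74 + 1.46 + 2.66 = 5.63
Σ_{i<j} σ_ij = 3.27
total variance = 5.63 + 2 × 3.27 = 12.17
α = (k/(k−1))·(1 − Σσᵢ²/total variance) = (4/3)·(1 − 5.63/12.17) = 0.717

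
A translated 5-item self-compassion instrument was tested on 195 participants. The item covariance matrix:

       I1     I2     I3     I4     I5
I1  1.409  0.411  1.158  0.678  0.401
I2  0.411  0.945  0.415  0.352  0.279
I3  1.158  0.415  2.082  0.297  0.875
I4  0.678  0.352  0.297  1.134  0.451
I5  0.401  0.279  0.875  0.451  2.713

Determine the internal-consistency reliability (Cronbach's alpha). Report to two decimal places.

Cronbach's alpha = 0.70

sum of item variances = 1.409 + 0.945 + 2.082 + 1.134 + 2.713 = 8.283
Sum of off-diagonal covariances = 5.317
total variance = 8.283 + 2 × 5.317 = 18.917
α = (k/(k−1))·(1 − sum of item variances/total variance) = (5/4)·(1 − 8.283/18.917) = 0.70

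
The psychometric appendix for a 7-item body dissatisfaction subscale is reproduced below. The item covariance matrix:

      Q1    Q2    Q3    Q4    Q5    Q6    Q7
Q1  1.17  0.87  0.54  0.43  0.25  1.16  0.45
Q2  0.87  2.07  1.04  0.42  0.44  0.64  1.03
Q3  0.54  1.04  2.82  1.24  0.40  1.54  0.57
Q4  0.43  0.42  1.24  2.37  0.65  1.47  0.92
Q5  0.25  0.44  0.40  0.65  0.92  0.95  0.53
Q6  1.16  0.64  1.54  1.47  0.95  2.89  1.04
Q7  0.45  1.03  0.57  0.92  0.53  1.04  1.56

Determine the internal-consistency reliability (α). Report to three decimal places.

Σσᵢ² = 1.17 + 2.07 + 2.82 + 2.37 + 0.92 + 2.89 + 1.56 = 13.80
Sum of off-diagonal covariances = 16.58
σ²_total = 13.80 + 2 × 16.58 = 46.96
α = (k/(k−1))·(1 − Σσᵢ²/σ²_total) = (7/6)·(1 − 13.80/46.96) = 0.824

α = 0.824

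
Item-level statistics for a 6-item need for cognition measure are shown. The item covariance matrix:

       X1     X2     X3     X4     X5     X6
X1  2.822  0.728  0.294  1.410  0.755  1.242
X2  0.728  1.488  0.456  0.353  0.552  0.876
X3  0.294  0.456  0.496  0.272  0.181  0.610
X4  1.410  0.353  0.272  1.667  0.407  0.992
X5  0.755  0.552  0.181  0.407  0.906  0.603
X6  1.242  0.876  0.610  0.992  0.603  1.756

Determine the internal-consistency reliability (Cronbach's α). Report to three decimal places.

α = 0.817

sum of item variances = 2.822 + 1.488 + 0.496 + 1.667 + 0.906 + 1.756 = 9.135
Sum of the distinct covariances = 9.731
σ²_T = 9.135 + 2 × 9.731 = 28.597
α = (k/(k−1))·(1 − sum of item variances/σ²_T) = (6/5)·(1 − 9.135/28.597) = 0.817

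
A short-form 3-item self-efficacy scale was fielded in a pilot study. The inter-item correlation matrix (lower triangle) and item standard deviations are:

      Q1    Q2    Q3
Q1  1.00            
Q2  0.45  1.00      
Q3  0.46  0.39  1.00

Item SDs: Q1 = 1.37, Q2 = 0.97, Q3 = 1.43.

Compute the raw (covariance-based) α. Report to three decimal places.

α = 0.684

Σσ²ᵢ = 1.37² + 0.97² + 1.43² = 4.8627
Covariances σ_ij = r_ij · s_i · s_j:
  σ(Q1,Q2) = 0.45 × 1.37 × 0.97 = 0.5980
  σ(Q1,Q3) = 0.46 × 1.37 × 1.43 = 0.9012
  σ(Q2,Q3) = 0.39 × 0.97 × 1.43 = 0.5410
σ²_T = Σσ²ᵢ + 2·Σσ_ij = 4.8627 + 2 × 2.0402 = 8.9431
α = (3/2)·(1 − 4.8627/8.9431) = 0.684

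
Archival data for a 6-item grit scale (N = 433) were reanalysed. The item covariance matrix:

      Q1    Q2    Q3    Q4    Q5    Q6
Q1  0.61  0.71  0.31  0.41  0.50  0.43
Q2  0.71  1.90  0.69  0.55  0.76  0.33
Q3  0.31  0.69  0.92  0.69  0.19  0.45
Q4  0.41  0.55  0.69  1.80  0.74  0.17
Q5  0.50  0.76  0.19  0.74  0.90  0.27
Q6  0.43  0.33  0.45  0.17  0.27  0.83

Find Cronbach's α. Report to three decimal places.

Cronbach's α = 0.809

Σσ²ᵢ = 0.61 + 1.90 + 0.92 + 1.80 + 0.90 + 0.83 = 6.96
Sum of the distinct covariances = 7.20
total variance = 6.96 + 2 × 7.20 = 21.36
α = (k/(k−1))·(1 − Σσ²ᵢ/total variance) = (6/5)·(1 − 6.96/21.36) = 0.809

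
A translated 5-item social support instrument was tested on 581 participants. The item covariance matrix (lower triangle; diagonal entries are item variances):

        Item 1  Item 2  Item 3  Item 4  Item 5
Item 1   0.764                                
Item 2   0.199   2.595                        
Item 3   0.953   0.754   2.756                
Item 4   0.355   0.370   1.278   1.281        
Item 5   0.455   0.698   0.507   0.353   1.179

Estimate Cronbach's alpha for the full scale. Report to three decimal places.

Σσᵢ² = 0.764 + 2.595 + 2.756 + 1.281 + 1.179 = 8.575
Sum of the distinct covariances = 5.922
σ²_T = 8.575 + 2 × 5.922 = 20.419
α = (k/(k−1))·(1 − Σσᵢ²/σ²_T) = (5/4)·(1 − 8.575/20.419) = 0.725

Cronbach's alpha = 0.725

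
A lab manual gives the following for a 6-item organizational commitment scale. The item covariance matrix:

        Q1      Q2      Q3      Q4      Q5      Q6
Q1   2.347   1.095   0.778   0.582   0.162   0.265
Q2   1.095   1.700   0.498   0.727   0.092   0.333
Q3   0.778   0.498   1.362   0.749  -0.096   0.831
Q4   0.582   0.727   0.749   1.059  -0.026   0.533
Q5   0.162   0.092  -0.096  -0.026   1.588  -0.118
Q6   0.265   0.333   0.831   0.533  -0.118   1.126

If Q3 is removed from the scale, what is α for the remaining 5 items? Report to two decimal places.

Remaining items: Q1, Q2, Q4, Q5, Q6 (k = 5).
Σσᵢ² = 2.347 + 1.700 + 1.059 + 1.588 + 1.126 = 7.820
Var(T) = 7.820 + 2 × 3.645 = 15.110
α (item deleted) = (5/4)·(1 − 7.820/15.110) = 0.60

α = 0.60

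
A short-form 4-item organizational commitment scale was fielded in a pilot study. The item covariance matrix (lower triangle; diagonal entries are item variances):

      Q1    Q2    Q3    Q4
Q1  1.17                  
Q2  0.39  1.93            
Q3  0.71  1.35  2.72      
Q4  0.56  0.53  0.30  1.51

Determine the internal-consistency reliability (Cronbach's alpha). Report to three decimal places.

Cronbach's alpha = 0.682

Σσᵢ² = 1.17 + 1.93 + 2.72 + 1.51 = 7.33
Sum of off-diagonal covariances = 3.84
σ²_T = 7.33 + 2 × 3.84 = 15.01
α = (k/(k−1))·(1 − Σσᵢ²/σ²_T) = (4/3)·(1 − 7.33/15.01) = 0.682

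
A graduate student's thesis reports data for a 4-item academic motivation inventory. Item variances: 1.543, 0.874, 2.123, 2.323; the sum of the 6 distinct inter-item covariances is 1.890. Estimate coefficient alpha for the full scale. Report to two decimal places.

Σσᵢ² = 1.543 + 0.874 + 2.123 + 2.323 = 6.863
Sum of distinct covariances = 1.890
σ²_T = Σσᵢ² + 2·Σcov = 6.863 + 2 × 1.890 = 10.643
α = (4/3)·(1 − 6.863/10.643) = 0.47

α = 0.47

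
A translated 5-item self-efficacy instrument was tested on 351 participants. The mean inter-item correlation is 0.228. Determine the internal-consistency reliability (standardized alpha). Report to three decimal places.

α = 0.596

Standardized α = k·r̄ / (1 + (k−1)·r̄) = 5 × 0.228 / (1 + 4 × 0.228)
  = 1.1400 / 1.9120 = 0.596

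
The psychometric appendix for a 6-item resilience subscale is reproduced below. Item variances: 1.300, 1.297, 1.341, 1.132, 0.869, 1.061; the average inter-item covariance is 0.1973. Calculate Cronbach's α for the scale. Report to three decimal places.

ΣVar(i) = 1.300 + 1.297 + 1.341 + 1.132 + 0.869 + 1.061 = 7.000
Sum of the 15 distinct covariances = 15 × 0.1973 = 2.9595
σ²_total = ΣVar(i) + 2·Σcov = 7.000 + 2 × 2.9595 = 12.9190
α = (6/5)·(1 − 7.000/12.9190) = 0.550

α = 0.550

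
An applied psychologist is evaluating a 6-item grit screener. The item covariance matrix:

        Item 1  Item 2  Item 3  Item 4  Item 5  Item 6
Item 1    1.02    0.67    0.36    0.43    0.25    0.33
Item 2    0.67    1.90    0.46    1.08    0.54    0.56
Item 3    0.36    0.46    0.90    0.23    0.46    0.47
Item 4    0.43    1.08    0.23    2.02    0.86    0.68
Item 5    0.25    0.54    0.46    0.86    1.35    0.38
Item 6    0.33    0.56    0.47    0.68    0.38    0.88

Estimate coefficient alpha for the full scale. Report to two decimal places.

Σσᵢ² = 1.02 + 1.90 + 0.90 + 2.02 + 1.35 + 0.88 = 8.07
Sum of the distinct covariances = 7.76
total variance = 8.07 + 2 × 7.76 = 23.59
α = (k/(k−1))·(1 − Σσᵢ²/total variance) = (6/5)·(1 − 8.07/23.59) = 0.79

coefficient alpha = 0.79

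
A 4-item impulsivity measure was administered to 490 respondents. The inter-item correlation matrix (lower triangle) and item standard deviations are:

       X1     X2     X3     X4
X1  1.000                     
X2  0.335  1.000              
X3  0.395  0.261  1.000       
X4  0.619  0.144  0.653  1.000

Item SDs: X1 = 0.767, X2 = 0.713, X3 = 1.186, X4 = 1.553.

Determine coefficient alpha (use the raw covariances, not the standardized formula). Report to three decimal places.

Σσ²ᵢ = 0.767² + 0.713² + 1.186² + 1.553² = 4.9151
Covariances σ_ij = r_ij · s_i · s_j:
  σ(X1,X2) = 0.335 × 0.767 × 0.713 = 0.1832
  σ(X1,X3) = 0.395 × 0.767 × 1.186 = 0.3593
  σ(X1,X4) = 0.619 × 0.767 × 1.553 = 0.7373
  σ(X2,X3) = 0.261 × 0.713 × 1.186 = 0.2207
  σ(X2,X4) = 0.144 × 0.713 × 1.553 = 0.1594
  σ(X3,X4) = 0.653 × 1.186 × 1.553 = 1.2027
σ²_T = Σσ²ᵢ + 2·Σσ_ij = 4.9151 + 2 × 2.8626 = 10.6403
α = (4/3)·(1 − 4.9151/10.6403) = 0.717

α = 0.717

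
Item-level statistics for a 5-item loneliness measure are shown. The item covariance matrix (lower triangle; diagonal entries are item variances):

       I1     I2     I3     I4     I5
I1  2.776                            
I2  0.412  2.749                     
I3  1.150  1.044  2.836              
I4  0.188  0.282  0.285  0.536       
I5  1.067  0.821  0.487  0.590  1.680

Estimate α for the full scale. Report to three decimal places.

α = 0.681

Σσ²ᵢ = 2.776 + 2.749 + 2.836 + 0.536 + 1.680 = 10.577
Sum of off-diagonal covariances = 6.326
Var(T) = 10.577 + 2 × 6.326 = 23.229
α = (k/(k−1))·(1 − Σσ²ᵢ/Var(T)) = (5/4)·(1 − 10.577/23.229) = 0.681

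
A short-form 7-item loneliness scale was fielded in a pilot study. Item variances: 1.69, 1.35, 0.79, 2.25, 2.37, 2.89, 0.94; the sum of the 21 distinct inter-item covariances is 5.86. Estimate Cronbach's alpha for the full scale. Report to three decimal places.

ΣVar(i) = 1.69 + 1.35 + 0.79 + 2.25 + 2.37 + 2.89 + 0.94 = 12.28
Sum of distinct covariances = 5.86
σ²_total = ΣVar(i) + 2·Σcov = 12.28 + 2 × 5.86 = 24.00
α = (7/6)·(1 − 12.28/24.00) = 0.570

Cronbach's alpha = 0.570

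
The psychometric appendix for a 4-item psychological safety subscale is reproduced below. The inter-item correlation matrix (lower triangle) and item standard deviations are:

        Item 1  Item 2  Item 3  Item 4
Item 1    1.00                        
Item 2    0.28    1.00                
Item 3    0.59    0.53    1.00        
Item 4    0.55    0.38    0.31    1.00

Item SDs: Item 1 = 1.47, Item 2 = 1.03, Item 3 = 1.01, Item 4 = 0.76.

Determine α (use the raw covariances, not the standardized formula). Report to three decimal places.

Σσ²ᵢ = 1.47² + 1.03² + 1.01² + 0.76² = 4.8195
Covariances σ_ij = r_ij · s_i · s_j:
  σ(Item 1,Item 2) = 0.28 × 1.47 × 1.03 = 0.4239
  σ(Item 1,Item 3) = 0.59 × 1.47 × 1.01 = 0.8760
  σ(Item 1,Item 4) = 0.55 × 1.47 × 0.76 = 0.6145
  σ(Item 2,Item 3) = 0.53 × 1.03 × 1.01 = 0.5514
  σ(Item 2,Item 4) = 0.38 × 1.03 × 0.76 = 0.2975
  σ(Item 3,Item 4) = 0.31 × 1.01 × 0.76 = 0.2380
σ²_T = Σσ²ᵢ + 2·Σσ_ij = 4.8195 + 2 × 3.0013 = 10.8221
α = (4/3)·(1 − 4.8195/10.8221) = 0.740

α = 0.740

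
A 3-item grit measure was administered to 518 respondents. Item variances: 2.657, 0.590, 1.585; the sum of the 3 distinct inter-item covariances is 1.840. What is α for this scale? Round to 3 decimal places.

Σσ²ᵢ = 2.657 + 0.590 + 1.585 = 4.832
Sum of distinct covariances = 1.840
total variance = Σσ²ᵢ + 2·Σcov = 4.832 + 2 × 1.840 = 8.512
α = (3/2)·(1 − 4.832/8.512) = 0.648

α = 0.648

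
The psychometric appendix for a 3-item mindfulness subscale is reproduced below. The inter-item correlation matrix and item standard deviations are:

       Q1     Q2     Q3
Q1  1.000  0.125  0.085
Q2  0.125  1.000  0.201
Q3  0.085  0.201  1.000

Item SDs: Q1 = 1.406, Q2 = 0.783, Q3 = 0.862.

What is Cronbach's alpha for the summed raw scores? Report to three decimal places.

Σσ²ᵢ = 1.406² + 0.783² + 0.862² = 3.3330
Covariances σ_ij = r_ij · s_i · s_j:
  σ(Q1,Q2) = 0.125 × 1.406 × 0.783 = 0.1376
  σ(Q1,Q3) = 0.085 × 1.406 × 0.862 = 0.1030
  σ(Q2,Q3) = 0.201 × 0.783 × 0.862 = 0.1357
σ²_T = Σσ²ᵢ + 2·Σσ_ij = 3.3330 + 2 × 0.3763 = 4.0856
α = (3/2)·(1 − 3.3330/4.0856) = 0.276

Cronbach's alpha = 0.276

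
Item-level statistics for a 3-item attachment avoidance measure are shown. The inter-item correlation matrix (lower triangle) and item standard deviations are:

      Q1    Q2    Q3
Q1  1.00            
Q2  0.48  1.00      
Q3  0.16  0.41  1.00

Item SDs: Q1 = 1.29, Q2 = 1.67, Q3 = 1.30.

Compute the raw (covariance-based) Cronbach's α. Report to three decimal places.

Σσ²ᵢ = 1.29² + 1.67² + 1.30² = 6.1430
Covariances σ_ij = r_ij · s_i · s_j:
  σ(Q1,Q2) = 0.48 × 1.29 × 1.67 = 1.0341
  σ(Q1,Q3) = 0.16 × 1.29 × 1.30 = 0.2683
  σ(Q2,Q3) = 0.41 × 1.67 × 1.30 = 0.8901
σ²_T = Σσ²ᵢ + 2·Σσ_ij = 6.1430 + 2 × 2.1925 = 10.5280
α = (3/2)·(1 − 6.1430/10.5280) = 0.625

Cronbach's α = 0.625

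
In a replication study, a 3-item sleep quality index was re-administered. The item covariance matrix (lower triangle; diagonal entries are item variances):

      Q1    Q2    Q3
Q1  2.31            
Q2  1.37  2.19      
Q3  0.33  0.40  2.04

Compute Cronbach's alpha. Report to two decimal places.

Σσᵢ² = 2.31 + 2.19 + 2.04 = 6.54
Sum of the distinct covariances = 2.10
Var(T) = 6.54 + 2 × 2.10 = 10.74
α = (k/(k−1))·(1 − Σσᵢ²/Var(T)) = (3/2)·(1 − 6.54/10.74) = 0.59

α = 0.59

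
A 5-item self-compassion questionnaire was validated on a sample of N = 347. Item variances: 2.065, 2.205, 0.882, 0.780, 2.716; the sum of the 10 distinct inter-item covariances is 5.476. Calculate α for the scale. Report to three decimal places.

ΣVar(i) = 2.065 + 2.205 + 0.882 + 0.780 + 2.716 = 8.648
Sum of distinct covariances = 5.476
σ²_total = ΣVar(i) + 2·Σcov = 8.648 + 2 × 5.476 = 19.600
α = (5/4)·(1 − 8.648/19.600) = 0.698

α = 0.698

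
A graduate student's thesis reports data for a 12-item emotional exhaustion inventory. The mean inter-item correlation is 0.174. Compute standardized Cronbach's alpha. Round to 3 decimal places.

standardized Cronbach's alpha = 0.717

Standardized α = k·r̄ / (1 + (k−1)·r̄) = 12 × 0.174 / (1 + 11 × 0.174)
  = 2.0880 / 2.9140 = 0.717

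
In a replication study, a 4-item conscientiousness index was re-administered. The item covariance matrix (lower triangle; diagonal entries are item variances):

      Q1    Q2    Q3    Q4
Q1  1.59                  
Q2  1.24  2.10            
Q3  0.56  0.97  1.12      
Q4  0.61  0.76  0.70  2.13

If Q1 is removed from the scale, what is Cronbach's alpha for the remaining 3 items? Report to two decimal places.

Remaining items: Q2, Q3, Q4 (k = 3).
Σσ²ᵢ = 2.10 + 1.12 + 2.13 = 5.35
total variance = 5.35 + 2 × 2.43 = 10.21
α (item deleted) = (3/2)·(1 − 5.35/10.21) = 0.71

α = 0.71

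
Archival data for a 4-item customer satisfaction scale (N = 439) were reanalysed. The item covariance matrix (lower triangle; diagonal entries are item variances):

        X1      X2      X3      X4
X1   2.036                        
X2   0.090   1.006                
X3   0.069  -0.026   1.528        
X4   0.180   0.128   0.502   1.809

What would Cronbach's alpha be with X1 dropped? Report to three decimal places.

α = 0.326

Remaining items: X2, X3, X4 (k = 3).
ΣVar(i) = 1.006 + 1.528 + 1.809 = 4.343
Var(T) = 4.343 + 2 × 0.604 = 5.551
α (item deleted) = (3/2)·(1 − 4.343/5.551) = 0.326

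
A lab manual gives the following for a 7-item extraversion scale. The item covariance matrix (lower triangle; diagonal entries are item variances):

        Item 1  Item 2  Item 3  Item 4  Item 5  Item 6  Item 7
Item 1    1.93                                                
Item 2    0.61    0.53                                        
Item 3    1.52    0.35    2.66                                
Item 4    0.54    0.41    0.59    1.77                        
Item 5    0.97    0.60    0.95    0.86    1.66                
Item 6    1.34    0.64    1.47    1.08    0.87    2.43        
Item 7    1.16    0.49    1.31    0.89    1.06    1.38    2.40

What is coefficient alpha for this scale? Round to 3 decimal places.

Σσᵢ² = 1.93 + 0.53 + 2.66 + 1.77 + 1.66 + 2.43 + 2.40 = 13.38
Σ_{i<j} σ_ij = 19.09
total variance = 13.38 + 2 × 19.09 = 51.56
α = (k/(k−1))·(1 − Σσᵢ²/total variance) = (7/6)·(1 − 13.38/51.56) = 0.864

coefficient alpha = 0.864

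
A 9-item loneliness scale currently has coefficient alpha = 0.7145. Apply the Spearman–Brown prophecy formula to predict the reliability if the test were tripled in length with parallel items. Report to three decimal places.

predicted reliability = 0.882

Length factor m = 3
α' = m·α / (1 + (m−1)·α)
   = 3 × 0.7145 / (1 + (3 − 1) × 0.7145)
   = 2.1435 / 2.4290 = 0.882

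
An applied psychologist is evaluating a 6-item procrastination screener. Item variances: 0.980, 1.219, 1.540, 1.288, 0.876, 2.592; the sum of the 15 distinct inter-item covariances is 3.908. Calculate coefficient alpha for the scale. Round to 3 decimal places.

coefficient alpha = 0.575

Σσ²ᵢ = 0.980 + 1.219 + 1.540 + 1.288 + 0.876 + 2.592 = 8.495
Sum of distinct covariances = 3.908
σ²_T = Σσ²ᵢ + 2·Σcov = 8.495 + 2 × 3.908 = 16.311
α = (6/5)·(1 − 8.495/16.311) = 0.575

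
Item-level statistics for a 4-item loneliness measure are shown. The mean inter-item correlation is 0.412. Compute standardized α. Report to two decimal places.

α = 0.74

Standardized α = k·r̄ / (1 + (k−1)·r̄) = 4 × 0.412 / (1 + 3 × 0.412)
  = 1.6480 / 2.2360 = 0.74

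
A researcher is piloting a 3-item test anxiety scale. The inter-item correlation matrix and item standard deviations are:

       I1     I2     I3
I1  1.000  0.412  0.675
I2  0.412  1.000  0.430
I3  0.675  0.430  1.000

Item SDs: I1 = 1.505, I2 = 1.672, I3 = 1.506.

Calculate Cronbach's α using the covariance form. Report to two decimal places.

α = 0.75

Σσ²ᵢ = 1.505² + 1.672² + 1.506² = 7.3286
Covariances σ_ij = r_ij · s_i · s_j:
  σ(I1,I2) = 0.412 × 1.505 × 1.672 = 1.0367
  σ(I1,I3) = 0.675 × 1.505 × 1.506 = 1.5299
  σ(I2,I3) = 0.430 × 1.672 × 1.506 = 1.0828
σ²_T = Σσ²ᵢ + 2·Σσ_ij = 7.3286 + 2 × 3.6494 = 14.6274
α = (3/2)·(1 − 7.3286/14.6274) = 0.75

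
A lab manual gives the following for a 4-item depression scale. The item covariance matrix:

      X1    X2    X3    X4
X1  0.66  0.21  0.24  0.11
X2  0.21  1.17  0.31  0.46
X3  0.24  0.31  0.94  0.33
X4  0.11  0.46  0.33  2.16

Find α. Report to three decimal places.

α = 0.537

Σσᵢ² = 0.66 + 1.17 + 0.94 + 2.16 = 4.93
Σ_{i<j} σ_ij = 1.66
σ²_T = 4.93 + 2 × 1.66 = 8.25
α = (k/(k−1))·(1 − Σσᵢ²/σ²_T) = (4/3)·(1 − 4.93/8.25) = 0.537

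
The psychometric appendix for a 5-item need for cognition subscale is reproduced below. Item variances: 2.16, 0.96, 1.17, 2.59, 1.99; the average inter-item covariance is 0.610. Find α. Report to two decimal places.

Σσᵢ² = 2.16 + 0.96 + 1.17 + 2.59 + 1.99 = 8.87
Sum of the 10 distinct covariances = 10 × 0.610 = 6.100
total variance = Σσᵢ² + 2·Σcov = 8.87 + 2 × 6.100 = 21.070
α = (5/4)·(1 − 8.87/21.070) = 0.72

α = 0.72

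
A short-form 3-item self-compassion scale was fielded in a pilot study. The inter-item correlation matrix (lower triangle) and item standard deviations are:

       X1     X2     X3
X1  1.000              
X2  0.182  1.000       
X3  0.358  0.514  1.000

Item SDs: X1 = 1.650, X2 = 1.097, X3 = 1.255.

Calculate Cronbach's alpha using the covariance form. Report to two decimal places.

α = 0.59

Σσ²ᵢ = 1.650² + 1.097² + 1.255² = 5.5009
Covariances σ_ij = r_ij · s_i · s_j:
  σ(X1,X2) = 0.182 × 1.650 × 1.097 = 0.3294
  σ(X1,X3) = 0.358 × 1.650 × 1.255 = 0.7413
  σ(X2,X3) = 0.514 × 1.097 × 1.255 = 0.7076
σ²_T = Σσ²ᵢ + 2·Σσ_ij = 5.5009 + 2 × 1.7783 = 9.0575
α = (3/2)·(1 − 5.5009/9.0575) = 0.59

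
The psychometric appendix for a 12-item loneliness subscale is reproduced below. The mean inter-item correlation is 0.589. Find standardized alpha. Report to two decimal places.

Standardized α = k·r̄ / (1 + (k−1)·r̄) = 12 × 0.589 / (1 + 11 × 0.589)
  = 7.0680 / 7.4790 = 0.95

standardized alpha = 0.95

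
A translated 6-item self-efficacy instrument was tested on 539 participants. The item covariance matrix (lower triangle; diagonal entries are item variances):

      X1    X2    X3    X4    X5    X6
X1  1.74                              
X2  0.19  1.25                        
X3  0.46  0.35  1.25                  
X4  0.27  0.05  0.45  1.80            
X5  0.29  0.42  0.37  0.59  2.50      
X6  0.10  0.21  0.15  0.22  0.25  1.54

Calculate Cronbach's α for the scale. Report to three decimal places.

α = 0.557

Σσ²ᵢ = 1.74 + 1.25 + 1.25 + 1.80 + 2.50 + 1.54 = 10.08
Σ_{i<j} σ_ij = 4.37
σ²_total = 10.08 + 2 × 4.37 = 18.82
α = (k/(k−1))·(1 − Σσ²ᵢ/σ²_total) = (6/5)·(1 − 10.08/18.82) = 0.557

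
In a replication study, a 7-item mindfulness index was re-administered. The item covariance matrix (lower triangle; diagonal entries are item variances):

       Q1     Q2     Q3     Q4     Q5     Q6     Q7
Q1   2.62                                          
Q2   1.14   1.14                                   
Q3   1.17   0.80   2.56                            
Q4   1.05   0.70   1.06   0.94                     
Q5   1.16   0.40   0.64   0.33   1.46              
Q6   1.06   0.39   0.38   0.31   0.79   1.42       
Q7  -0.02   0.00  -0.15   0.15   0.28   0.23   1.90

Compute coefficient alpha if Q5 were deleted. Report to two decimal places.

Remaining items: Q1, Q2, Q3, Q4, Q6, Q7 (k = 6).
Σσ²ᵢ = 2.62 + 1.14 + 2.56 + 0.94 + 1.42 + 1.90 = 10.58
total variance = 10.58 + 2 × 8.27 = 27.12
α (item deleted) = (6/5)·(1 − 10.58/27.12) = 0.73

coefficient alpha = 0.73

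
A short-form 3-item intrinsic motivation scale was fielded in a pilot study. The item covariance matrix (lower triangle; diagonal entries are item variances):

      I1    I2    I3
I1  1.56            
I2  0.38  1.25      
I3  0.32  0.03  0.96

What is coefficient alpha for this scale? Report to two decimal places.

α = 0.42

sum of item variances = 1.56 + 1.25 + 0.96 = 3.77
Sum of the distinct covariances = 0.73
σ²_total = 3.77 + 2 × 0.73 = 5.23
α = (k/(k−1))·(1 − sum of item variances/σ²_total) = (3/2)·(1 − 3.77/5.23) = 0.42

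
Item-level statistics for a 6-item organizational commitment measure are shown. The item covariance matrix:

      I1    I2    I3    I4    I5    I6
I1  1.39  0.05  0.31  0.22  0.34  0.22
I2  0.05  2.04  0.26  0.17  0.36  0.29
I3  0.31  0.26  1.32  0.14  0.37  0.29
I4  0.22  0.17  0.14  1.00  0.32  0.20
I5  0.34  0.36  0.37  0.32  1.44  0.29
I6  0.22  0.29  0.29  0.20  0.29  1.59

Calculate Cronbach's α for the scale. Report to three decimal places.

Cronbach's α = 0.559

ΣVar(i) = 1.39 + 2.04 + 1.32 + 1.00 + 1.44 + 1.59 = 8.78
Sum of the distinct covariances = 3.83
Var(T) = 8.78 + 2 × 3.83 = 16.44
α = (k/(k−1))·(1 − ΣVar(i)/Var(T)) = (6/5)·(1 − 8.78/16.44) = 0.559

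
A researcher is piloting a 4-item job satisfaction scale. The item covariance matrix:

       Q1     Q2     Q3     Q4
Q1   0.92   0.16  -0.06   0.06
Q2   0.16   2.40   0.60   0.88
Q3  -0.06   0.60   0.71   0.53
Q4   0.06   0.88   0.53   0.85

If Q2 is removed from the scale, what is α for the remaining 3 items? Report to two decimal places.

Remaining items: Q1, Q3, Q4 (k = 3).
Σσᵢ² = 0.92 + 0.71 + 0.85 = 2.48
σ²_T = 2.48 + 2 × 0.53 = 3.54
α (item deleted) = (3/2)·(1 − 2.48/3.54) = 0.45

α = 0.45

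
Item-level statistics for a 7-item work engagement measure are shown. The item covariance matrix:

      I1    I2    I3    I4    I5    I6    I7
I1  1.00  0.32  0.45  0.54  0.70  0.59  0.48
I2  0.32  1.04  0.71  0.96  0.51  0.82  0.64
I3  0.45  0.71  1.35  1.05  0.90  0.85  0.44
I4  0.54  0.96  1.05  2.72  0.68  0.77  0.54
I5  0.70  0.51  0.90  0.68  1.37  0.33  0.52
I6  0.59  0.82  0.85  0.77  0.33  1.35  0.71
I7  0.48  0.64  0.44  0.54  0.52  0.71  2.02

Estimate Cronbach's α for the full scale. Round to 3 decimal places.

Cronbach's α = 0.832

sum of item variances = 1.00 + 1.04 + 1.35 + 2.72 + 1.37 + 1.35 + 2.02 = 10.85
Σ_{i<j} σ_ij = 13.51
σ²_T = 10.85 + 2 × 13.51 = 37.87
α = (k/(k−1))·(1 − sum of item variances/σ²_T) = (7/6)·(1 − 10.85/37.87) = 0.832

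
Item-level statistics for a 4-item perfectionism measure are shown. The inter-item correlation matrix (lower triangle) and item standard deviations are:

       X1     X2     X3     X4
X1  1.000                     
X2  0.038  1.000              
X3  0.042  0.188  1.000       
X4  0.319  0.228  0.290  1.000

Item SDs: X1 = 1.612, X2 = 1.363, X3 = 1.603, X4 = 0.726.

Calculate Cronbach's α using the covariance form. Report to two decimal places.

Cronbach's α = 0.39

Σσ²ᵢ = 1.612² + 1.363² + 1.603² + 0.726² = 7.5530
Covariances σ_ij = r_ij · s_i · s_j:
  σ(X1,X2) = 0.038 × 1.612 × 1.363 = 0.0835
  σ(X1,X3) = 0.042 × 1.612 × 1.603 = 0.1085
  σ(X1,X4) = 0.319 × 1.612 × 0.726 = 0.3733
  σ(X2,X3) = 0.188 × 1.363 × 1.603 = 0.4108
  σ(X2,X4) = 0.228 × 1.363 × 0.726 = 0.2256
  σ(X3,X4) = 0.290 × 1.603 × 0.726 = 0.3375
σ²_T = Σσ²ᵢ + 2·Σσ_ij = 7.5530 + 2 × 1.5392 = 10.6314
α = (4/3)·(1 − 7.5530/10.6314) = 0.39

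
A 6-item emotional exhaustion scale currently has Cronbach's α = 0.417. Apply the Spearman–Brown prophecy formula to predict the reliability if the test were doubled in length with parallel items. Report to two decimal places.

predicted reliability = 0.59

Length factor m = 2
α' = m·α / (1 + (m−1)·α)
   = 2 × 0.417 / (1 + (2 − 1) × 0.417)
   = 0.8340 / 1.4170 = 0.59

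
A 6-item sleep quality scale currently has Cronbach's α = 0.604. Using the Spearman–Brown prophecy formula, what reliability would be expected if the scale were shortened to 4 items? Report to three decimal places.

predicted reliability = 0.504

Length factor m = 4/6 = 0.6667
α' = m·α / (1 − (1−m)·α)
   = 4/6 × 0.604 / (1 − (1 − 4/6) × 0.604)
   = 0.4027 / 0.7987 = 0.504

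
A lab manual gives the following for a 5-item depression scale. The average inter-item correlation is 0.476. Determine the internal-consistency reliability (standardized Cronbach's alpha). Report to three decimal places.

standardized Cronbach's alpha = 0.820

Standardized α = k·r̄ / (1 + (k−1)·r̄) = 5 × 0.476 / (1 + 4 × 0.476)
  = 2.3800 / 2.9040 = 0.820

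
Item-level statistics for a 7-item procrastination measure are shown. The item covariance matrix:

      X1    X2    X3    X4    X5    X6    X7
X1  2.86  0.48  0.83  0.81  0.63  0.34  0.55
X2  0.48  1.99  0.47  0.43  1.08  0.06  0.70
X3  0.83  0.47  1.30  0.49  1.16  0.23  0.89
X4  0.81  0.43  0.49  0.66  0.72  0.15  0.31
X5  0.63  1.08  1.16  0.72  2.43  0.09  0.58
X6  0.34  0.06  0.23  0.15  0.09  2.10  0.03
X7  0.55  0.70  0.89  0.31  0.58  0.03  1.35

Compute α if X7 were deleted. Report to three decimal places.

α = 0.701

Remaining items: X1, X2, X3, X4, X5, X6 (k = 6).
Σσ²ᵢ = 2.86 + 1.99 + 1.30 + 0.66 + 2.43 + 2.10 = 11.34
σ²_total = 11.34 + 2 × 7.97 = 27.28
α (item deleted) = (6/5)·(1 − 11.34/27.28) = 0.701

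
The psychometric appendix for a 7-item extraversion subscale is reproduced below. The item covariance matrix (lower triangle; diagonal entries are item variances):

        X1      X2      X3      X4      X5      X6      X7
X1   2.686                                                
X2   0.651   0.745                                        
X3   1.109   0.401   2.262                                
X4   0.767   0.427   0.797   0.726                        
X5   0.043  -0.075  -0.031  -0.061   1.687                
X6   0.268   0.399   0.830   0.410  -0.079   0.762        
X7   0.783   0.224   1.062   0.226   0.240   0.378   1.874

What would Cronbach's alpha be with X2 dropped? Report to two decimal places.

α = 0.69

Remaining items: X1, X3, X4, X5, X6, X7 (k = 6).
ΣVar(i) = 2.686 + 2.262 + 0.726 + 1.687 + 0.762 + 1.874 = 9.997
σ²_T = 9.997 + 2 × 6.742 = 23.481
α (item deleted) = (6/5)·(1 − 9.997/23.481) = 0.69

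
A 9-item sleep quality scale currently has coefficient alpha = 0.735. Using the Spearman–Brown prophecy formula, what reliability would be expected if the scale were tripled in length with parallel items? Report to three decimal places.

predicted reliability = 0.893

Length factor m = 3
α' = m·α / (1 + (m−1)·α)
   = 3 × 0.735 / (1 + (3 − 1) × 0.735)
   = 2.2050 / 2.4700 = 0.893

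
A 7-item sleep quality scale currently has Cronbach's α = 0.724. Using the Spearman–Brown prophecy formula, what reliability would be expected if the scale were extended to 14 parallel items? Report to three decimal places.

predicted reliability = 0.840

Length factor m = 14/7 = 2.0000
α' = m·α / (1 + (m−1)·α)
   = 14/7 × 0.724 / (1 + (14/7 − 1) × 0.724)
   = 1.4480 / 1.7240 = 0.840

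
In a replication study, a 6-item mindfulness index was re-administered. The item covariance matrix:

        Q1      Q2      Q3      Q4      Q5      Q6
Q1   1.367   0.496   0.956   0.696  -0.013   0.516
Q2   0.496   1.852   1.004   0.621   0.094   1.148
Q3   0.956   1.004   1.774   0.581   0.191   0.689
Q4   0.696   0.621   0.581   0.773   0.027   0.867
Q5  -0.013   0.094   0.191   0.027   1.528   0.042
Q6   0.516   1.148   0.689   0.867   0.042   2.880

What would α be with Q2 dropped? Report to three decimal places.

α = 0.653

Remaining items: Q1, Q3, Q4, Q5, Q6 (k = 5).
ΣVar(i) = 1.367 + 1.774 + 0.773 + 1.528 + 2.880 = 8.322
σ²_T = 8.322 + 2 × 4.552 = 17.426
α (item deleted) = (5/4)·(1 − 8.322/17.426) = 0.653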